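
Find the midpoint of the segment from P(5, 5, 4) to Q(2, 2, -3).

M = ((x₁+x₂)/2, (y₁+y₂)/2, (z₁+z₂)/2)
  = ((5 + 2)/2, (5 + 2)/2, (4 - 3)/2)
  = (7/2, 7/2, 1/2)
  = (3.5, 3.5, 0.5)

(3.5, 3.5, 0.5)


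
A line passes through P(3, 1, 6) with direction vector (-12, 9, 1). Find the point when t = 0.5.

P(t) = P + t·d
  = (3 + (-12)·0.5, 1 + 9·0.5, 6 + 1·0.5)
  = (3 - 6, 1 + 4.5, 6 + 0.5)
  = (-3, 5.5, 6.5)

(-3, 5.5, 6.5)


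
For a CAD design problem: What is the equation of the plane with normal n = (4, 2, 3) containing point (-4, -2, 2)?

The plane through P with normal n = (a, b, c) satisfies n·(r - P) = 0,
i.e. ax + by + cz = a·x₀ + b·y₀ + c·z₀.
d = 4·(-4) + 2·(-2) + 3·2
  = -16 - 4 + 6
  = -14
Equation: 4x + 2y + 3z = -14

4x + 2y + 3z = -14


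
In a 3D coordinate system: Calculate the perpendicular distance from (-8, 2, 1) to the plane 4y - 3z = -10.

distance = |a·x₀ + b·y₀ + c·z₀ - d| / √(a² + b² + c²)
  = |0·(-8) + 4·2 + (-3)·1 - (-10)| / √(0² + 4² + (-3)²)
  = |0 + 8 - 3 + 10| / √(0 + 16 + 9)
  = |15| / √25
  = 15 / 5
  ≈ 3

3


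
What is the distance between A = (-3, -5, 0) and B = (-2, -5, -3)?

d = √[(x₂-x₁)² + (y₂-y₁)² + (z₂-z₁)²]
  = √[1² + 0² + (-3)²]
  = √[1 + 0 + 9]
  = √10
  ≈ 3.162

3.162


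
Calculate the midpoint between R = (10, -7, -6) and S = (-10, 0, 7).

M = ((x₁+x₂)/2, (y₁+y₂)/2, (z₁+z₂)/2)
  = ((10 - 10)/2, (-7 + 0)/2, (-6 + 7)/2)
  = (0/2, -7/2, 1/2)
  = (0, -3.5, 0.5)

(0, -3.5, 0.5)


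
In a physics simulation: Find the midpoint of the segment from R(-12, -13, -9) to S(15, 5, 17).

M = ((x₁+x₂)/2, (y₁+y₂)/2, (z₁+z₂)/2)
  = ((-12 + 15)/2, (-13 + 5)/2, (-9 + 17)/2)
  = (3/2, -8/2, 8/2)
  = (1.5, -4, 4)

(1.5, -4, 4)


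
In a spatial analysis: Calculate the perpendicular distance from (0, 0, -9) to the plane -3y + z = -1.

distance = |a·x₀ + b·y₀ + c·z₀ - d| / √(a² + b² + c²)
  = |0·0 + (-3)·0 + 1·(-9) - (-1)| / √(0² + (-3)² + 1²)
  = |0 + 0 - 9 + 1| / √(0 + 9 + 1)
  = |-8| / √10
  = 8 / 3.162
  ≈ 2.53

2.53


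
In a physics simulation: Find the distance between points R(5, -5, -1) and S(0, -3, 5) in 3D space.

d = √[(x₂-x₁)² + (y₂-y₁)² + (z₂-z₁)²]
  = √[(-5)² + 2² + 6²]
  = √[25 + 4 + 36]
  = √65
  ≈ 8.062

8.062


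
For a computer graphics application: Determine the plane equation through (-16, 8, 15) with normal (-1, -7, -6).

The plane through P with normal n = (a, b, c) satisfies n·(r - P) = 0,
i.e. ax + by + cz = a·x₀ + b·y₀ + c·z₀.
d = (-1)·(-16) + (-7)·8 + (-6)·15
  = 16 - 56 - 90
  = -130
Equation: -x - 7y - 6z = -130

-x - 7y - 6z = -130


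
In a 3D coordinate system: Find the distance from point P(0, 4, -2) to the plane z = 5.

distance = |a·x₀ + b·y₀ + c·z₀ - d| / √(a² + b² + c²)
  = |0·0 + 0·4 + 1·(-2) - 5| / √(0² + 0² + 1²)
  = |0 + 0 - 2 - 5| / √(0 + 0 + 1)
  = |-7| / √1
  = 7 / 1
  ≈ 7

7


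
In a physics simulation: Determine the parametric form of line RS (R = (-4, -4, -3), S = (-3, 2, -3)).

Direction vector d = S - R = (-3 + 4, 2 + 4, -3 + 3) = (1, 6, 0)
Parametric form r = R + t·d:
x = -4 + t, y = -4 + 6t, z = -3

x = -4 + t, y = -4 + 6t, z = -3


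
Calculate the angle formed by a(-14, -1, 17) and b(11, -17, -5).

a·b = (-14)·11 + (-1)·(-17) + 17·(-5) = -154 + 17 - 85 = -222
|a| = √((-14)² + (-1)² + 17²) = √486 ≈ 22.05
|b| = √(11² + (-17)² + (-5)²) = √435 ≈ 20.86
cos θ = (a·b)/(|a||b|) = -222/(22.05·20.86) ≈ -0.4828
θ = arccos(-0.4828) ≈ 118.9°

118.9°


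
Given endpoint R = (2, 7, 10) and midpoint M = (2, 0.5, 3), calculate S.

S = 2M - R
  = (2·2 - 2, 2·0.5 - 7, 2·3 - 10)
  = (4 - 2, 1 - 7, 6 - 10)
  = (2, -6, -4)

(2, -6, -4)


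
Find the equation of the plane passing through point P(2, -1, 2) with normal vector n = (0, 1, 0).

The plane through P with normal n = (a, b, c) satisfies n·(r - P) = 0,
i.e. ax + by + cz = a·x₀ + b·y₀ + c·z₀.
d = 0·2 + 1·(-1) + 0·2
  = 0 - 1 + 0
  = -1
Equation: y = -1

y = -1


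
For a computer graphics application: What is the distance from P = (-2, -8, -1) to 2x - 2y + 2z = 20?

distance = |a·x₀ + b·y₀ + c·z₀ - d| / √(a² + b² + c²)
  = |2·(-2) + (-2)·(-8) + 2·(-1) - 20| / √(2² + (-2)² + 2²)
  = |-4 + 16 - 2 - 20| / √(4 + 4 + 4)
  = |-10| / √12
  = 10 / 3.464
  ≈ 2.887

2.887


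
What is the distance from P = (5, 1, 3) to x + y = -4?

distance = |a·x₀ + b·y₀ + c·z₀ - d| / √(a² + b² + c²)
  = |1·5 + 1·1 + 0·3 - (-4)| / √(1² + 1² + 0²)
  = |5 + 1 + 0 + 4| / √(1 + 1 + 0)
  = |10| / √2
  = 10 / 1.414
  ≈ 7.071

7.071


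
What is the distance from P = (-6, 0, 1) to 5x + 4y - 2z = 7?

distance = |a·x₀ + b·y₀ + c·z₀ - d| / √(a² + b² + c²)
  = |5·(-6) + 4·0 + (-2)·1 - 7| / √(5² + 4² + (-2)²)
  = |-30 + 0 - 2 - 7| / √(25 + 16 + 4)
  = |-39| / √45
  = 39 / 6.708
  ≈ 5.814

5.814


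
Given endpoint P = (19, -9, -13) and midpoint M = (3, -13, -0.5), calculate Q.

Q = 2M - P
  = (2·3 - 19, 2·(-13) - (-9), 2·(-0.5) - (-13))
  = (6 - 19, -26 + 9, -1 + 13)
  = (-13, -17, 12)

(-13, -17, 12)


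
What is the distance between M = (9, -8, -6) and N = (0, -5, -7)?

d = √[(x₂-x₁)² + (y₂-y₁)² + (z₂-z₁)²]
  = √[(-9)² + 3² + (-1)²]
  = √[81 + 9 + 1]
  = √91
  ≈ 9.539

9.539


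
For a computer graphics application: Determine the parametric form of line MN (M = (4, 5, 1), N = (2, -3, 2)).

Direction vector d = N - M = (2 - 4, -3 - 5, 2 - 1) = (-2, -8, 1)
Parametric form r = M + t·d:
x = 4 - 2t, y = 5 - 8t, z = 1 + t

x = 4 - 2t, y = 5 - 8t, z = 1 + t


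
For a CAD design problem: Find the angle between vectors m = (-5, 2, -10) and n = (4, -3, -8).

m·n = (-5)·4 + 2·(-3) + (-10)·(-8) = -20 - 6 + 80 = 54
|m| = √((-5)² + 2² + (-10)²) = √129 ≈ 11.36
|n| = √(4² + (-3)² + (-8)²) = √89 ≈ 9.434
cos θ = (m·n)/(|m||n|) = 54/(11.36·9.434) ≈ 0.504
θ = arccos(0.504) ≈ 59.74°

59.74°


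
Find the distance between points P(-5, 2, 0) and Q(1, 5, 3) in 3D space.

d = √[(x₂-x₁)² + (y₂-y₁)² + (z₂-z₁)²]
  = √[6² + 3² + 3²]
  = √[36 + 9 + 9]
  = √54
  ≈ 7.348

7.348


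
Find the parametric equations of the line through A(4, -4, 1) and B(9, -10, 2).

Direction vector d = B - A = (9 - 4, -10 + 4, 2 - 1) = (5, -6, 1)
Parametric form r = A + t·d:
x = 4 + 5t, y = -4 - 6t, z = 1 + t

x = 4 + 5t, y = -4 - 6t, z = 1 + t


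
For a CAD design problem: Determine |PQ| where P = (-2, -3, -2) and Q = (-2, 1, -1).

d = √[(x₂-x₁)² + (y₂-y₁)² + (z₂-z₁)²]
  = √[0² + 4² + 1²]
  = √[0 + 16 + 1]
  = √17
  ≈ 4.123

4.123


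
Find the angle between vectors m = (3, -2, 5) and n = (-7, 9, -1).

m·n = 3·(-7) + (-2)·9 + 5·(-1) = -21 - 18 - 5 = -44
|m| = √(3² + (-2)² + 5²) = √38 ≈ 6.164
|n| = √((-7)² + 9² + (-1)²) = √131 ≈ 11.45
cos θ = (m·n)/(|m||n|) = -44/(6.164·11.45) ≈ -0.6236
θ = arccos(-0.6236) ≈ 128.6°

128.6°


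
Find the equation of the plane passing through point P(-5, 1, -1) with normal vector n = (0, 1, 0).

The plane through P with normal n = (a, b, c) satisfies n·(r - P) = 0,
i.e. ax + by + cz = a·x₀ + b·y₀ + c·z₀.
d = 0·(-5) + 1·1 + 0·(-1)
  = 0 + 1 + 0
  = 1
Equation: y = 1

y = 1


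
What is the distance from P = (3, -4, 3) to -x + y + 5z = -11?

distance = |a·x₀ + b·y₀ + c·z₀ - d| / √(a² + b² + c²)
  = |(-1)·3 + 1·(-4) + 5·3 - (-11)| / √((-1)² + 1² + 5²)
  = |-3 - 4 + 15 + 11| / √(1 + 1 + 25)
  = |19| / √27
  = 19 / 5.196
  ≈ 3.657

3.657


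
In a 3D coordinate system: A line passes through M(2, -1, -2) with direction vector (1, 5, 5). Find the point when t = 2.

P(t) = M + t·d
  = (2 + 1·2, -1 + 5·2, -2 + 5·2)
  = (2 + 2, -1 + 10, -2 + 10)
  = (4, 9, 8)

(4, 9, 8)


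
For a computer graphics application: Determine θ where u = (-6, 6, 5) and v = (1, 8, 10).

u·v = (-6)·1 + 6·8 + 5·10 = -6 + 48 + 50 = 92
|u| = √((-6)² + 6² + 5²) = √97 ≈ 9.849
|v| = √(1² + 8² + 10²) = √165 ≈ 12.85
cos θ = (u·v)/(|u||v|) = 92/(9.849·12.85) ≈ 0.7272
θ = arccos(0.7272) ≈ 43.35°

43.35°


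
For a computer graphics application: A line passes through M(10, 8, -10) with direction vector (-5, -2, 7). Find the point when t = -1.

P(t) = M + t·d
  = (10 + (-5)·(-1), 8 + (-2)·(-1), -10 + 7·(-1))
  = (10 + 5, 8 + 2, -10 - 7)
  = (15, 10, -17)

(15, 10, -17)


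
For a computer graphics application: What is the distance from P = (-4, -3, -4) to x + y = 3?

distance = |a·x₀ + b·y₀ + c·z₀ - d| / √(a² + b² + c²)
  = |1·(-4) + 1·(-3) + 0·(-4) - 3| / √(1² + 1² + 0²)
  = |-4 - 3 + 0 - 3| / √(1 + 1 + 0)
  = |-10| / √2
  = 10 / 1.414
  ≈ 7.071

7.071


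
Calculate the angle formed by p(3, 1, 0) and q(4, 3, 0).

p·q = 3·4 + 1·3 + 0·0 = 12 + 3 + 0 = 15
|p| = √(3² + 1² + 0²) = √10 ≈ 3.162
|q| = √(4² + 3² + 0²) = √25 ≈ 5
cos θ = (p·q)/(|p||q|) = 15/(3.162·5) ≈ 0.9487
θ = arccos(0.9487) ≈ 18.43°

18.43°


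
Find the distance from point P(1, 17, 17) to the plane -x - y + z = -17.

distance = |a·x₀ + b·y₀ + c·z₀ - d| / √(a² + b² + c²)
  = |(-1)·1 + (-1)·17 + 1·17 - (-17)| / √((-1)² + (-1)² + 1²)
  = |-1 - 17 + 17 + 17| / √(1 + 1 + 1)
  = |16| / √3
  = 16 / 1.732
  ≈ 9.238

9.238


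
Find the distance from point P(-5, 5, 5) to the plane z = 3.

distance = |a·x₀ + b·y₀ + c·z₀ - d| / √(a² + b² + c²)
  = |0·(-5) + 0·5 + 1·5 - 3| / √(0² + 0² + 1²)
  = |0 + 0 + 5 - 3| / √(0 + 0 + 1)
  = |2| / √1
  = 2 / 1
  ≈ 2

2


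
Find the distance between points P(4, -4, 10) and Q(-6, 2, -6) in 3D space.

d = √[(x₂-x₁)² + (y₂-y₁)² + (z₂-z₁)²]
  = √[(-10)² + 6² + (-16)²]
  = √[100 + 36 + 256]
  = √392
  ≈ 19.8

19.8


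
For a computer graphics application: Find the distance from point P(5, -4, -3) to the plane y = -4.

distance = |a·x₀ + b·y₀ + c·z₀ - d| / √(a² + b² + c²)
  = |0·5 + 1·(-4) + 0·(-3) - (-4)| / √(0² + 1² + 0²)
  = |0 - 4 + 0 + 4| / √(0 + 1 + 0)
  = |0| / √1
  = 0 / 1
  ≈ 0

0


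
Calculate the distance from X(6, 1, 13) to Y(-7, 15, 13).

d = √[(x₂-x₁)² + (y₂-y₁)² + (z₂-z₁)²]
  = √[(-13)² + 14² + 0²]
  = √[169 + 196 + 0]
  = √365
  ≈ 19.1

19.1


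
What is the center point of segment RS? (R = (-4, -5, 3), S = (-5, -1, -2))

M = ((x₁+x₂)/2, (y₁+y₂)/2, (z₁+z₂)/2)
  = ((-4 - 5)/2, (-5 - 1)/2, (3 - 2)/2)
  = (-9/2, -6/2, 1/2)
  = (-4.5, -3, 0.5)

(-4.5, -3, 0.5)


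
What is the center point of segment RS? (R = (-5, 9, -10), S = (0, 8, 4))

M = ((x₁+x₂)/2, (y₁+y₂)/2, (z₁+z₂)/2)
  = ((-5 + 0)/2, (9 + 8)/2, (-10 + 4)/2)
  = (-5/2, 17/2, -6/2)
  = (-2.5, 8.5, -3)

(-2.5, 8.5, -3)


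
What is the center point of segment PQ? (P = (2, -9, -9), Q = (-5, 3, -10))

M = ((x₁+x₂)/2, (y₁+y₂)/2, (z₁+z₂)/2)
  = ((2 - 5)/2, (-9 + 3)/2, (-9 - 10)/2)
  = (-3/2, -6/2, -19/2)
  = (-1.5, -3, -9.5)

(-1.5, -3, -9.5)


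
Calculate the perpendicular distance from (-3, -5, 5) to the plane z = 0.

distance = |a·x₀ + b·y₀ + c·z₀ - d| / √(a² + b² + c²)
  = |0·(-3) + 0·(-5) + 1·5 - 0| / √(0² + 0² + 1²)
  = |0 + 0 + 5 + 0| / √(0 + 0 + 1)
  = |5| / √1
  = 5 / 1
  ≈ 5

5


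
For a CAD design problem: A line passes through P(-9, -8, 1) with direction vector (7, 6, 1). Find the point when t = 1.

P(t) = P + t·d
  = (-9 + 7·1, -8 + 6·1, 1 + 1·1)
  = (-9 + 7, -8 + 6, 1 + 1)
  = (-2, -2, 2)

(-2, -2, 2)


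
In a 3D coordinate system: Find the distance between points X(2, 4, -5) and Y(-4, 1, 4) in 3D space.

d = √[(x₂-x₁)² + (y₂-y₁)² + (z₂-z₁)²]
  = √[(-6)² + (-3)² + 9²]
  = √[36 + 9 + 81]
  = √126
  ≈ 11.22

11.22


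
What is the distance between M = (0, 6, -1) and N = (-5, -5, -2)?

d = √[(x₂-x₁)² + (y₂-y₁)² + (z₂-z₁)²]
  = √[(-5)² + (-11)² + (-1)²]
  = √[25 + 121 + 1]
  = √147
  ≈ 12.12

12.12


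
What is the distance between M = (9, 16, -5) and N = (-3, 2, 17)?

d = √[(x₂-x₁)² + (y₂-y₁)² + (z₂-z₁)²]
  = √[(-12)² + (-14)² + 22²]
  = √[144 + 196 + 484]
  = √824
  ≈ 28.71

28.71


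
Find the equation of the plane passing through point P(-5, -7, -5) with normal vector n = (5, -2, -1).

The plane through P with normal n = (a, b, c) satisfies n·(r - P) = 0,
i.e. ax + by + cz = a·x₀ + b·y₀ + c·z₀.
d = 5·(-5) + (-2)·(-7) + (-1)·(-5)
  = -25 + 14 + 5
  = -6
Equation: 5x - 2y - z = -6

5x - 2y - z = -6


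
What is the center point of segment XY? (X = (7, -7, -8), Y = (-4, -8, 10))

M = ((x₁+x₂)/2, (y₁+y₂)/2, (z₁+z₂)/2)
  = ((7 - 4)/2, (-7 - 8)/2, (-8 + 10)/2)
  = (3/2, -15/2, 2/2)
  = (1.5, -7.5, 1)

(1.5, -7.5, 1)


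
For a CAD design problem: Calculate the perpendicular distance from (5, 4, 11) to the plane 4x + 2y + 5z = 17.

distance = |a·x₀ + b·y₀ + c·z₀ - d| / √(a² + b² + c²)
  = |4·5 + 2·4 + 5·11 - 17| / √(4² + 2² + 5²)
  = |20 + 8 + 55 - 17| / √(16 + 4 + 25)
  = |66| / √45
  = 66 / 6.708
  ≈ 9.839

9.839


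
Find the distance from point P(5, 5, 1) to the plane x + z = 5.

distance = |a·x₀ + b·y₀ + c·z₀ - d| / √(a² + b² + c²)
  = |1·5 + 0·5 + 1·1 - 5| / √(1² + 0² + 1²)
  = |5 + 0 + 1 - 5| / √(1 + 0 + 1)
  = |1| / √2
  = 1 / 1.414
  ≈ 0.7071

0.7071


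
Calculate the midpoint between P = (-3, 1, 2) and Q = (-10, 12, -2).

M = ((x₁+x₂)/2, (y₁+y₂)/2, (z₁+z₂)/2)
  = ((-3 - 10)/2, (1 + 12)/2, (2 - 2)/2)
  = (-13/2, 13/2, 0/2)
  = (-6.5, 6.5, 0)

(-6.5, 6.5, 0)


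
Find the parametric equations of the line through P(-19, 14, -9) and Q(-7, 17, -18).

Direction vector d = Q - P = (-7 + 19, 17 - 14, -18 + 9) = (12, 3, -9)
Parametric form r = P + t·d:
x = -19 + 12t, y = 14 + 3t, z = -9 - 9t

x = -19 + 12t, y = 14 + 3t, z = -9 - 9t


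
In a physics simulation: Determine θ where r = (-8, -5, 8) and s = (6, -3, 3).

r·s = (-8)·6 + (-5)·(-3) + 8·3 = -48 + 15 + 24 = -9
|r| = √((-8)² + (-5)² + 8²) = √153 ≈ 12.37
|s| = √(6² + (-3)² + 3²) = √54 ≈ 7.348
cos θ = (r·s)/(|r||s|) = -9/(12.37·7.348) ≈ -0.09901
θ = arccos(-0.09901) ≈ 95.68°

95.68°


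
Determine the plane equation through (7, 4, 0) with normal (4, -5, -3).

The plane through P with normal n = (a, b, c) satisfies n·(r - P) = 0,
i.e. ax + by + cz = a·x₀ + b·y₀ + c·z₀.
d = 4·7 + (-5)·4 + (-3)·0
  = 28 - 20 + 0
  = 8
Equation: 4x - 5y - 3z = 8

4x - 5y - 3z = 8


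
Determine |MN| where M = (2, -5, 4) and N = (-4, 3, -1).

d = √[(x₂-x₁)² + (y₂-y₁)² + (z₂-z₁)²]
  = √[(-6)² + 8² + (-5)²]
  = √[36 + 64 + 25]
  = √125
  ≈ 11.18

11.18


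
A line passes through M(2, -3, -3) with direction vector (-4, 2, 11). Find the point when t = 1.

P(t) = M + t·d
  = (2 + (-4)·1, -3 + 2·1, -3 + 11·1)
  = (2 - 4, -3 + 2, -3 + 11)
  = (-2, -1, 8)

(-2, -1, 8)


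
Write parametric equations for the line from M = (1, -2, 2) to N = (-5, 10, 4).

Direction vector d = N - M = (-5 - 1, 10 + 2, 4 - 2) = (-6, 12, 2)
Parametric form r = M + t·d:
x = 1 - 6t, y = -2 + 12t, z = 2 + 2t

x = 1 - 6t, y = -2 + 12t, z = 2 + 2t


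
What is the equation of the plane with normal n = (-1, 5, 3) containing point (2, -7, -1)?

The plane through P with normal n = (a, b, c) satisfies n·(r - P) = 0,
i.e. ax + by + cz = a·x₀ + b·y₀ + c·z₀.
d = (-1)·2 + 5·(-7) + 3·(-1)
  = -2 - 35 - 3
  = -40
Equation: -x + 5y + 3z = -40

-x + 5y + 3z = -40


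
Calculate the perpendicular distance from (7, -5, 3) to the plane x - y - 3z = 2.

distance = |a·x₀ + b·y₀ + c·z₀ - d| / √(a² + b² + c²)
  = |1·7 + (-1)·(-5) + (-3)·3 - 2| / √(1² + (-1)² + (-3)²)
  = |7 + 5 - 9 - 2| / √(1 + 1 + 9)
  = |1| / √11
  = 1 / 3.317
  ≈ 0.3015

0.3015


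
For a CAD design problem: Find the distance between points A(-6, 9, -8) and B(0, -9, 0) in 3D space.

d = √[(x₂-x₁)² + (y₂-y₁)² + (z₂-z₁)²]
  = √[6² + (-18)² + 8²]
  = √[36 + 324 + 64]
  = √424
  ≈ 20.59

20.59


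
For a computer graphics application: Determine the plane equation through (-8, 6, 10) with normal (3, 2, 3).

The plane through P with normal n = (a, b, c) satisfies n·(r - P) = 0,
i.e. ax + by + cz = a·x₀ + b·y₀ + c·z₀.
d = 3·(-8) + 2·6 + 3·10
  = -24 + 12 + 30
  = 18
Equation: 3x + 2y + 3z = 18

3x + 2y + 3z = 18


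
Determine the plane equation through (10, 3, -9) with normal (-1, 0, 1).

The plane through P with normal n = (a, b, c) satisfies n·(r - P) = 0,
i.e. ax + by + cz = a·x₀ + b·y₀ + c·z₀.
d = (-1)·10 + 0·3 + 1·(-9)
  = -10 + 0 - 9
  = -19
Equation: -x + z = -19

-x + z = -19


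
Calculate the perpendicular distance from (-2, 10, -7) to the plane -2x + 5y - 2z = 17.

distance = |a·x₀ + b·y₀ + c·z₀ - d| / √(a² + b² + c²)
  = |(-2)·(-2) + 5·10 + (-2)·(-7) - 17| / √((-2)² + 5² + (-2)²)
  = |4 + 50 + 14 - 17| / √(4 + 25 + 4)
  = |51| / √33
  = 51 / 5.745
  ≈ 8.878

8.878


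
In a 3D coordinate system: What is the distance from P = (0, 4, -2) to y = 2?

distance = |a·x₀ + b·y₀ + c·z₀ - d| / √(a² + b² + c²)
  = |0·0 + 1·4 + 0·(-2) - 2| / √(0² + 1² + 0²)
  = |0 + 4 + 0 - 2| / √(0 + 1 + 0)
  = |2| / √1
  = 2 / 1
  ≈ 2

2


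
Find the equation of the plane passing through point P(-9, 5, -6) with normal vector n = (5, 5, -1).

The plane through P with normal n = (a, b, c) satisfies n·(r - P) = 0,
i.e. ax + by + cz = a·x₀ + b·y₀ + c·z₀.
d = 5·(-9) + 5·5 + (-1)·(-6)
  = -45 + 25 + 6
  = -14
Equation: 5x + 5y - z = -14

5x + 5y - z = -14


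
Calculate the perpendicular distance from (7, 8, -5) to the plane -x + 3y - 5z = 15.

distance = |a·x₀ + b·y₀ + c·z₀ - d| / √(a² + b² + c²)
  = |(-1)·7 + 3·8 + (-5)·(-5) - 15| / √((-1)² + 3² + (-5)²)
  = |-7 + 24 + 25 - 15| / √(1 + 9 + 25)
  = |27| / √35
  = 27 / 5.916
  ≈ 4.564

4.564


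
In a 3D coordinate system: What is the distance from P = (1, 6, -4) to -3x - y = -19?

distance = |a·x₀ + b·y₀ + c·z₀ - d| / √(a² + b² + c²)
  = |(-3)·1 + (-1)·6 + 0·(-4) - (-19)| / √((-3)² + (-1)² + 0²)
  = |-3 - 6 + 0 + 19| / √(9 + 1 + 0)
  = |10| / √10
  = 10 / 3.162
  ≈ 3.162

3.162


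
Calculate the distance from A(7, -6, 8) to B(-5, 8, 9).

d = √[(x₂-x₁)² + (y₂-y₁)² + (z₂-z₁)²]
  = √[(-12)² + 14² + 1²]
  = √[144 + 196 + 1]
  = √341
  ≈ 18.47

18.47


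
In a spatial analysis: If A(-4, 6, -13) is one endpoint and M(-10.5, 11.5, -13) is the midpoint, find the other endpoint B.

B = 2M - A
  = (2·(-10.5) - (-4), 2·11.5 - 6, 2·(-13) - (-13))
  = (-21 + 4, 23 - 6, -26 + 13)
  = (-17, 17, -13)

(-17, 17, -13)


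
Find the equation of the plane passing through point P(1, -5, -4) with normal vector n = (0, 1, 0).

The plane through P with normal n = (a, b, c) satisfies n·(r - P) = 0,
i.e. ax + by + cz = a·x₀ + b·y₀ + c·z₀.
d = 0·1 + 1·(-5) + 0·(-4)
  = 0 - 5 + 0
  = -5
Equation: y = -5

y = -5


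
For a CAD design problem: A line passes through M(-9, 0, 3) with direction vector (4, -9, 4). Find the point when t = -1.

P(t) = M + t·d
  = (-9 + 4·(-1), 0 + (-9)·(-1), 3 + 4·(-1))
  = (-9 - 4, 0 + 9, 3 - 4)
  = (-13, 9, -1)

(-13, 9, -1)


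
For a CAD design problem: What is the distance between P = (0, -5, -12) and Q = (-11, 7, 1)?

d = √[(x₂-x₁)² + (y₂-y₁)² + (z₂-z₁)²]
  = √[(-11)² + 12² + 13²]
  = √[121 + 144 + 169]
  = √434
  ≈ 20.83

20.83


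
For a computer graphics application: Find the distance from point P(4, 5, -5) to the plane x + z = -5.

distance = |a·x₀ + b·y₀ + c·z₀ - d| / √(a² + b² + c²)
  = |1·4 + 0·5 + 1·(-5) - (-5)| / √(1² + 0² + 1²)
  = |4 + 0 - 5 + 5| / √(1 + 0 + 1)
  = |4| / √2
  = 4 / 1.414
  ≈ 2.828

2.828


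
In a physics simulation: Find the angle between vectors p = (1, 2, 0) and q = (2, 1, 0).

p·q = 1·2 + 2·1 + 0·0 = 2 + 2 + 0 = 4
|p| = √(1² + 2² + 0²) = √5 ≈ 2.236
|q| = √(2² + 1² + 0²) = √5 ≈ 2.236
cos θ = (p·q)/(|p||q|) = 4/(2.236·2.236) ≈ 0.8
θ = arccos(0.8) ≈ 36.87°

36.87°


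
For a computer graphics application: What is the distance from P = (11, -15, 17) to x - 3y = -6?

distance = |a·x₀ + b·y₀ + c·z₀ - d| / √(a² + b² + c²)
  = |1·11 + (-3)·(-15) + 0·17 - (-6)| / √(1² + (-3)² + 0²)
  = |11 + 45 + 0 + 6| / √(1 + 9 + 0)
  = |62| / √10
  = 62 / 3.162
  ≈ 19.61

19.61


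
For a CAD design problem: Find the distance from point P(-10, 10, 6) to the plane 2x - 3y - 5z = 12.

distance = |a·x₀ + b·y₀ + c·z₀ - d| / √(a² + b² + c²)
  = |2·(-10) + (-3)·10 + (-5)·6 - 12| / √(2² + (-3)² + (-5)²)
  = |-20 - 30 - 30 - 12| / √(4 + 9 + 25)
  = |-92| / √38
  = 92 / 6.164
  ≈ 14.92

14.92


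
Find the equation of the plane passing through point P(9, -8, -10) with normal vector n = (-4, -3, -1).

The plane through P with normal n = (a, b, c) satisfies n·(r - P) = 0,
i.e. ax + by + cz = a·x₀ + b·y₀ + c·z₀.
d = (-4)·9 + (-3)·(-8) + (-1)·(-10)
  = -36 + 24 + 10
  = -2
Equation: -4x - 3y - z = -2

-4x - 3y - z = -2


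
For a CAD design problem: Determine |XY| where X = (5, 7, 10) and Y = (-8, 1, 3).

d = √[(x₂-x₁)² + (y₂-y₁)² + (z₂-z₁)²]
  = √[(-13)² + (-6)² + (-7)²]
  = √[169 + 36 + 49]
  = √254
  ≈ 15.94

15.94


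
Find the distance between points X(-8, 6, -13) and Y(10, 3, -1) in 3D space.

d = √[(x₂-x₁)² + (y₂-y₁)² + (z₂-z₁)²]
  = √[18² + (-3)² + 12²]
  = √[324 + 9 + 144]
  = √477
  ≈ 21.84

21.84


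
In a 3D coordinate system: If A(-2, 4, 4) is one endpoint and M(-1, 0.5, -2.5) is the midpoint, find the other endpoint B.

B = 2M - A
  = (2·(-1) - (-2), 2·0.5 - 4, 2·(-2.5) - 4)
  = (-2 + 2, 1 - 4, -5 - 4)
  = (0, -3, -9)

(0, -3, -9)


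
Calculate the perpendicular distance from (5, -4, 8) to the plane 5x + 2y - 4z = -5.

distance = |a·x₀ + b·y₀ + c·z₀ - d| / √(a² + b² + c²)
  = |5·5 + 2·(-4) + (-4)·8 - (-5)| / √(5² + 2² + (-4)²)
  = |25 - 8 - 32 + 5| / √(25 + 4 + 16)
  = |-10| / √45
  = 10 / 6.708
  ≈ 1.491

1.491


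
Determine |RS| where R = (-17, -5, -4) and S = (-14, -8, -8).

d = √[(x₂-x₁)² + (y₂-y₁)² + (z₂-z₁)²]
  = √[3² + (-3)² + (-4)²]
  = √[9 + 9 + 16]
  = √34
  ≈ 5.831

5.831


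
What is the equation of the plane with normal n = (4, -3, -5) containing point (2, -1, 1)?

The plane through P with normal n = (a, b, c) satisfies n·(r - P) = 0,
i.e. ax + by + cz = a·x₀ + b·y₀ + c·z₀.
d = 4·2 + (-3)·(-1) + (-5)·1
  = 8 + 3 - 5
  = 6
Equation: 4x - 3y - 5z = 6

4x - 3y - 5z = 6


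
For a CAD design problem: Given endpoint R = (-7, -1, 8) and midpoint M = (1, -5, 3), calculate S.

S = 2M - R
  = (2·1 - (-7), 2·(-5) - (-1), 2·3 - 8)
  = (2 + 7, -10 + 1, 6 - 8)
  = (9, -9, -2)

(9, -9, -2)


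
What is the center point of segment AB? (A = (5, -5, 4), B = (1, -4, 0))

M = ((x₁+x₂)/2, (y₁+y₂)/2, (z₁+z₂)/2)
  = ((5 + 1)/2, (-5 - 4)/2, (4 + 0)/2)
  = (6/2, -9/2, 4/2)
  = (3, -4.5, 2)

(3, -4.5, 2)


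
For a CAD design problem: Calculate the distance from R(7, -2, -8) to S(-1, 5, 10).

d = √[(x₂-x₁)² + (y₂-y₁)² + (z₂-z₁)²]
  = √[(-8)² + 7² + 18²]
  = √[64 + 49 + 324]
  = √437
  ≈ 20.9

20.9


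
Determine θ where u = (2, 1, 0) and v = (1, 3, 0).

u·v = 2·1 + 1·3 + 0·0 = 2 + 3 + 0 = 5
|u| = √(2² + 1² + 0²) = √5 ≈ 2.236
|v| = √(1² + 3² + 0²) = √10 ≈ 3.162
cos θ = (u·v)/(|u||v|) = 5/(2.236·3.162) ≈ 0.7071
θ = arccos(0.7071) ≈ 45°

45°


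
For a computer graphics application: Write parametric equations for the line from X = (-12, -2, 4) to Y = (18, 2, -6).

Direction vector d = Y - X = (18 + 12, 2 + 2, -6 - 4) = (30, 4, -10)
Parametric form r = X + t·d:
x = -12 + 30t, y = -2 + 4t, z = 4 - 10t

x = -12 + 30t, y = -2 + 4t, z = 4 - 10t


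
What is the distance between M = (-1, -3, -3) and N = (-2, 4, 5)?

d = √[(x₂-x₁)² + (y₂-y₁)² + (z₂-z₁)²]
  = √[(-1)² + 7² + 8²]
  = √[1 + 49 + 64]
  = √114
  ≈ 10.68

10.68


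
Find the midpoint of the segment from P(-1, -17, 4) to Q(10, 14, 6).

M = ((x₁+x₂)/2, (y₁+y₂)/2, (z₁+z₂)/2)
  = ((-1 + 10)/2, (-17 + 14)/2, (4 + 6)/2)
  = (9/2, -3/2, 10/2)
  = (4.5, -1.5, 5)

(4.5, -1.5, 5)


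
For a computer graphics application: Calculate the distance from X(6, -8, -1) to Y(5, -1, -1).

d = √[(x₂-x₁)² + (y₂-y₁)² + (z₂-z₁)²]
  = √[(-1)² + 7² + 0²]
  = √[1 + 49 + 0]
  = √50
  ≈ 7.071

7.071


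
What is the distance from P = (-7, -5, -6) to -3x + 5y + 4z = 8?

distance = |a·x₀ + b·y₀ + c·z₀ - d| / √(a² + b² + c²)
  = |(-3)·(-7) + 5·(-5) + 4·(-6) - 8| / √((-3)² + 5² + 4²)
  = |21 - 25 - 24 - 8| / √(9 + 25 + 16)
  = |-36| / √50
  = 36 / 7.071
  ≈ 5.091

5.091


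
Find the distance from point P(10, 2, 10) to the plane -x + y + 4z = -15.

distance = |a·x₀ + b·y₀ + c·z₀ - d| / √(a² + b² + c²)
  = |(-1)·10 + 1·2 + 4·10 - (-15)| / √((-1)² + 1² + 4²)
  = |-10 + 2 + 40 + 15| / √(1 + 1 + 16)
  = |47| / √18
  = 47 / 4.243
  ≈ 11.08

11.08


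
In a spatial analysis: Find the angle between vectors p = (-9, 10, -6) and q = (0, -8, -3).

p·q = (-9)·0 + 10·(-8) + (-6)·(-3) = 0 - 80 + 18 = -62
|p| = √((-9)² + 10² + (-6)²) = √217 ≈ 14.73
|q| = √(0² + (-8)² + (-3)²) = √73 ≈ 8.544
cos θ = (p·q)/(|p||q|) = -62/(14.73·8.544) ≈ -0.4926
θ = arccos(-0.4926) ≈ 119.5°

119.5°


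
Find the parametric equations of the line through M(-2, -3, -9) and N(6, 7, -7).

Direction vector d = N - M = (6 + 2, 7 + 3, -7 + 9) = (8, 10, 2)
Parametric form r = M + t·d:
x = -2 + 8t, y = -3 + 10t, z = -9 + 2t

x = -2 + 8t, y = -3 + 10t, z = -9 + 2t


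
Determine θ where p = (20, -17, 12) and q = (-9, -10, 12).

p·q = 20·(-9) + (-17)·(-10) + 12·12 = -180 + 170 + 144 = 134
|p| = √(20² + (-17)² + 12²) = √833 ≈ 28.86
|q| = √((-9)² + (-10)² + 12²) = √325 ≈ 18.03
cos θ = (p·q)/(|p||q|) = 134/(28.86·18.03) ≈ 0.2575
θ = arccos(0.2575) ≈ 75.08°

75.08°


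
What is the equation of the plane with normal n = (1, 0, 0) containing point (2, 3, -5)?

The plane through P with normal n = (a, b, c) satisfies n·(r - P) = 0,
i.e. ax + by + cz = a·x₀ + b·y₀ + c·z₀.
d = 1·2 + 0·3 + 0·(-5)
  = 2 + 0 + 0
  = 2
Equation: x = 2

x = 2


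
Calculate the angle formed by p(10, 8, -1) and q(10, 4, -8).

p·q = 10·10 + 8·4 + (-1)·(-8) = 100 + 32 + 8 = 140
|p| = √(10² + 8² + (-1)²) = √165 ≈ 12.85
|q| = √(10² + 4² + (-8)²) = √180 ≈ 13.42
cos θ = (p·q)/(|p||q|) = 140/(12.85·13.42) ≈ 0.8124
θ = arccos(0.8124) ≈ 35.67°

35.67°


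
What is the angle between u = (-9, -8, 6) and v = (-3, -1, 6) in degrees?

u·v = (-9)·(-3) + (-8)·(-1) + 6·6 = 27 + 8 + 36 = 71
|u| = √((-9)² + (-8)² + 6²) = √181 ≈ 13.45
|v| = √((-3)² + (-1)² + 6²) = √46 ≈ 6.782
cos θ = (u·v)/(|u||v|) = 71/(13.45·6.782) ≈ 0.7781
θ = arccos(0.7781) ≈ 38.91°

38.91°


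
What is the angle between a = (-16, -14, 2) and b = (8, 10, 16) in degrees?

a·b = (-16)·8 + (-14)·10 + 2·16 = -128 - 140 + 32 = -236
|a| = √((-16)² + (-14)² + 2²) = √456 ≈ 21.35
|b| = √(8² + 10² + 16²) = √420 ≈ 20.49
cos θ = (a·b)/(|a||b|) = -236/(21.35·20.49) ≈ -0.5393
θ = arccos(-0.5393) ≈ 122.6°

122.6°


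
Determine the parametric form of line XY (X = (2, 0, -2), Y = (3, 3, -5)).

Direction vector d = Y - X = (3 - 2, 3 + 0, -5 + 2) = (1, 3, -3)
Parametric form r = X + t·d:
x = 2 + t, y = 0 + 3t, z = -2 - 3t

x = 2 + t, y = 0 + 3t, z = -2 - 3t


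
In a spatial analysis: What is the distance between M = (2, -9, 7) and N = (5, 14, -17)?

d = √[(x₂-x₁)² + (y₂-y₁)² + (z₂-z₁)²]
  = √[3² + 23² + (-24)²]
  = √[9 + 529 + 576]
  = √1114
  ≈ 33.38

33.38


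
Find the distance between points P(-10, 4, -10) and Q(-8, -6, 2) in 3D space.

d = √[(x₂-x₁)² + (y₂-y₁)² + (z₂-z₁)²]
  = √[2² + (-10)² + 12²]
  = √[4 + 100 + 144]
  = √248
  ≈ 15.75

15.75


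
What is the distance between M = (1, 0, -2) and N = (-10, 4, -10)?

d = √[(x₂-x₁)² + (y₂-y₁)² + (z₂-z₁)²]
  = √[(-11)² + 4² + (-8)²]
  = √[121 + 16 + 64]
  = √201
  ≈ 14.18

14.18


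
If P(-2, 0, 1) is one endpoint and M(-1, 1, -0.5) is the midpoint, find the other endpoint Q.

Q = 2M - P
  = (2·(-1) - (-2), 2·1 - 0, 2·(-0.5) - 1)
  = (-2 + 2, 2 + 0, -1 - 1)
  = (0, 2, -2)

(0, 2, -2)


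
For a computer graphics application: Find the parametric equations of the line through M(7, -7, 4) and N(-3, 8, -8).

Direction vector d = N - M = (-3 - 7, 8 + 7, -8 - 4) = (-10, 15, -12)
Parametric form r = M + t·d:
x = 7 - 10t, y = -7 + 15t, z = 4 - 12t

x = 7 - 10t, y = -7 + 15t, z = 4 - 12t


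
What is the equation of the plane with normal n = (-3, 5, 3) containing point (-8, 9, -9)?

The plane through P with normal n = (a, b, c) satisfies n·(r - P) = 0,
i.e. ax + by + cz = a·x₀ + b·y₀ + c·z₀.
d = (-3)·(-8) + 5·9 + 3·(-9)
  = 24 + 45 - 27
  = 42
Equation: -3x + 5y + 3z = 42

-3x + 5y + 3z = 42


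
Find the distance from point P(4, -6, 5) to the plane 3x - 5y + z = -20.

distance = |a·x₀ + b·y₀ + c·z₀ - d| / √(a² + b² + c²)
  = |3·4 + (-5)·(-6) + 1·5 - (-20)| / √(3² + (-5)² + 1²)
  = |12 + 30 + 5 + 20| / √(9 + 25 + 1)
  = |67| / √35
  = 67 / 5.916
  ≈ 11.33

11.33


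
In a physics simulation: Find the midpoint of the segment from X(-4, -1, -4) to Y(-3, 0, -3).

M = ((x₁+x₂)/2, (y₁+y₂)/2, (z₁+z₂)/2)
  = ((-4 - 3)/2, (-1 + 0)/2, (-4 - 3)/2)
  = (-7/2, -1/2, -7/2)
  = (-3.5, -0.5, -3.5)

(-3.5, -0.5, -3.5)


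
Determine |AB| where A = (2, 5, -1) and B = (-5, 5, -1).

d = √[(x₂-x₁)² + (y₂-y₁)² + (z₂-z₁)²]
  = √[(-7)² + 0² + 0²]
  = √[49 + 0 + 0]
  = √49
  ≈ 7

7


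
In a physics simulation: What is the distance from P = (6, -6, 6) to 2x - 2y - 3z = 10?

distance = |a·x₀ + b·y₀ + c·z₀ - d| / √(a² + b² + c²)
  = |2·6 + (-2)·(-6) + (-3)·6 - 10| / √(2² + (-2)² + (-3)²)
  = |12 + 12 - 18 - 10| / √(4 + 4 + 9)
  = |-4| / √17
  = 4 / 4.123
  ≈ 0.9701

0.9701


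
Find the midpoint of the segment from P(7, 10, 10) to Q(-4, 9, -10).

M = ((x₁+x₂)/2, (y₁+y₂)/2, (z₁+z₂)/2)
  = ((7 - 4)/2, (10 + 9)/2, (10 - 10)/2)
  = (3/2, 19/2, 0/2)
  = (1.5, 9.5, 0)

(1.5, 9.5, 0)


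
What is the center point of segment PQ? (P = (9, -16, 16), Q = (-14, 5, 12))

M = ((x₁+x₂)/2, (y₁+y₂)/2, (z₁+z₂)/2)
  = ((9 - 14)/2, (-16 + 5)/2, (16 + 12)/2)
  = (-5/2, -11/2, 28/2)
  = (-2.5, -5.5, 14)

(-2.5, -5.5, 14)


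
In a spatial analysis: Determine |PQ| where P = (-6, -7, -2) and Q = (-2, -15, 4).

d = √[(x₂-x₁)² + (y₂-y₁)² + (z₂-z₁)²]
  = √[4² + (-8)² + 6²]
  = √[16 + 64 + 36]
  = √116
  ≈ 10.77

10.77


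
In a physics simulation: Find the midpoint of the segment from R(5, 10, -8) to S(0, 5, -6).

M = ((x₁+x₂)/2, (y₁+y₂)/2, (z₁+z₂)/2)
  = ((5 + 0)/2, (10 + 5)/2, (-8 - 6)/2)
  = (5/2, 15/2, -14/2)
  = (2.5, 7.5, -7)

(2.5, 7.5, -7)


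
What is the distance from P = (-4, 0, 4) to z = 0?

distance = |a·x₀ + b·y₀ + c·z₀ - d| / √(a² + b² + c²)
  = |0·(-4) + 0·0 + 1·4 - 0| / √(0² + 0² + 1²)
  = |0 + 0 + 4 + 0| / √(0 + 0 + 1)
  = |4| / √1
  = 4 / 1
  ≈ 4

4


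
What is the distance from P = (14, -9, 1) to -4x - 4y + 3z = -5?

distance = |a·x₀ + b·y₀ + c·z₀ - d| / √(a² + b² + c²)
  = |(-4)·14 + (-4)·(-9) + 3·1 - (-5)| / √((-4)² + (-4)² + 3²)
  = |-56 + 36 + 3 + 5| / √(16 + 16 + 9)
  = |-12| / √41
  = 12 / 6.403
  ≈ 1.874

1.874


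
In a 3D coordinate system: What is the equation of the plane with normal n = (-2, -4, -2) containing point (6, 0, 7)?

The plane through P with normal n = (a, b, c) satisfies n·(r - P) = 0,
i.e. ax + by + cz = a·x₀ + b·y₀ + c·z₀.
d = (-2)·6 + (-4)·0 + (-2)·7
  = -12 + 0 - 14
  = -26
Equation: -2x - 4y - 2z = -26

-2x - 4y - 2z = -26


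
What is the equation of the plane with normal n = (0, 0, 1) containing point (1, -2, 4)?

The plane through P with normal n = (a, b, c) satisfies n·(r - P) = 0,
i.e. ax + by + cz = a·x₀ + b·y₀ + c·z₀.
d = 0·1 + 0·(-2) + 1·4
  = 0 + 0 + 4
  = 4
Equation: z = 4

z = 4


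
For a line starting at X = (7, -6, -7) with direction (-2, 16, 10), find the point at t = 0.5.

P(t) = X + t·d
  = (7 + (-2)·0.5, -6 + 16·0.5, -7 + 10·0.5)
  = (7 - 1, -6 + 8, -7 + 5)
  = (6, 2, -2)

(6, 2, -2)


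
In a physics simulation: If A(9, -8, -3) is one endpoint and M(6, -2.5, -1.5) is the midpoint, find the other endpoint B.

B = 2M - A
  = (2·6 - 9, 2·(-2.5) - (-8), 2·(-1.5) - (-3))
  = (12 - 9, -5 + 8, -3 + 3)
  = (3, 3, 0)

(3, 3, 0)


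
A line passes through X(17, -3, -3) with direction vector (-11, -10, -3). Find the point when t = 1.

P(t) = X + t·d
  = (17 + (-11)·1, -3 + (-10)·1, -3 + (-3)·1)
  = (17 - 11, -3 - 10, -3 - 3)
  = (6, -13, -6)

(6, -13, -6)


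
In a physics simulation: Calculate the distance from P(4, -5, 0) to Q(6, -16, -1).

d = √[(x₂-x₁)² + (y₂-y₁)² + (z₂-z₁)²]
  = √[2² + (-11)² + (-1)²]
  = √[4 + 121 + 1]
  = √126
  ≈ 11.22

11.22


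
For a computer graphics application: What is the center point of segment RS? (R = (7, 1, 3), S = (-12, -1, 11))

M = ((x₁+x₂)/2, (y₁+y₂)/2, (z₁+z₂)/2)
  = ((7 - 12)/2, (1 - 1)/2, (3 + 11)/2)
  = (-5/2, 0/2, 14/2)
  = (-2.5, 0, 7)

(-2.5, 0, 7)


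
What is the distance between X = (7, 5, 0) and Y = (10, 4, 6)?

d = √[(x₂-x₁)² + (y₂-y₁)² + (z₂-z₁)²]
  = √[3² + (-1)² + 6²]
  = √[9 + 1 + 36]
  = √46
  ≈ 6.782

6.782


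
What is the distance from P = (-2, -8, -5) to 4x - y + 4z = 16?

distance = |a·x₀ + b·y₀ + c·z₀ - d| / √(a² + b² + c²)
  = |4·(-2) + (-1)·(-8) + 4·(-5) - 16| / √(4² + (-1)² + 4²)
  = |-8 + 8 - 20 - 16| / √(16 + 1 + 16)
  = |-36| / √33
  = 36 / 5.745
  ≈ 6.267

6.267


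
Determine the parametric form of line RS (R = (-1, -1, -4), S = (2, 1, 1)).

Direction vector d = S - R = (2 + 1, 1 + 1, 1 + 4) = (3, 2, 5)
Parametric form r = R + t·d:
x = -1 + 3t, y = -1 + 2t, z = -4 + 5t

x = -1 + 3t, y = -1 + 2t, z = -4 + 5t


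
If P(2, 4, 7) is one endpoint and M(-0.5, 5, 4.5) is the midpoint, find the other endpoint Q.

Q = 2M - P
  = (2·(-0.5) - 2, 2·5 - 4, 2·4.5 - 7)
  = (-1 - 2, 10 - 4, 9 - 7)
  = (-3, 6, 2)

(-3, 6, 2)


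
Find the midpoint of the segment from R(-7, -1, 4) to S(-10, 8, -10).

M = ((x₁+x₂)/2, (y₁+y₂)/2, (z₁+z₂)/2)
  = ((-7 - 10)/2, (-1 + 8)/2, (4 - 10)/2)
  = (-17/2, 7/2, -6/2)
  = (-8.5, 3.5, -3)

(-8.5, 3.5, -3)


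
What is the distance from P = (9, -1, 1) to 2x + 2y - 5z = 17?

distance = |a·x₀ + b·y₀ + c·z₀ - d| / √(a² + b² + c²)
  = |2·9 + 2·(-1) + (-5)·1 - 17| / √(2² + 2² + (-5)²)
  = |18 - 2 - 5 - 17| / √(4 + 4 + 25)
  = |-6| / √33
  = 6 / 5.745
  ≈ 1.044

1.044


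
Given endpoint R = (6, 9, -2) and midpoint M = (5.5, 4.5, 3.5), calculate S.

S = 2M - R
  = (2·5.5 - 6, 2·4.5 - 9, 2·3.5 - (-2))
  = (11 - 6, 9 - 9, 7 + 2)
  = (5, 0, 9)

(5, 0, 9)


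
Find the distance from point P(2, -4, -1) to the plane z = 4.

distance = |a·x₀ + b·y₀ + c·z₀ - d| / √(a² + b² + c²)
  = |0·2 + 0·(-4) + 1·(-1) - 4| / √(0² + 0² + 1²)
  = |0 + 0 - 1 - 4| / √(0 + 0 + 1)
  = |-5| / √1
  = 5 / 1
  ≈ 5

5


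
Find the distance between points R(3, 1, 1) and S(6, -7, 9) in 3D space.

d = √[(x₂-x₁)² + (y₂-y₁)² + (z₂-z₁)²]
  = √[3² + (-8)² + 8²]
  = √[9 + 64 + 64]
  = √137
  ≈ 11.7

11.7


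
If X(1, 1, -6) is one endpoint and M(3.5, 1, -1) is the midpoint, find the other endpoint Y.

Y = 2M - X
  = (2·3.5 - 1, 2·1 - 1, 2·(-1) - (-6))
  = (7 - 1, 2 - 1, -2 + 6)
  = (6, 1, 4)

(6, 1, 4)


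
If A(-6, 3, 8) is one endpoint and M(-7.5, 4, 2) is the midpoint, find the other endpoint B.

B = 2M - A
  = (2·(-7.5) - (-6), 2·4 - 3, 2·2 - 8)
  = (-15 + 6, 8 - 3, 4 - 8)
  = (-9, 5, -4)

(-9, 5, -4)


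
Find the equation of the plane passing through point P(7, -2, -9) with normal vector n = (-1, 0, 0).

The plane through P with normal n = (a, b, c) satisfies n·(r - P) = 0,
i.e. ax + by + cz = a·x₀ + b·y₀ + c·z₀.
d = (-1)·7 + 0·(-2) + 0·(-9)
  = -7 + 0 + 0
  = -7
Equation: -x = -7

-x = -7


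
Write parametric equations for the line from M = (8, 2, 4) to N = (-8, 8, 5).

Direction vector d = N - M = (-8 - 8, 8 - 2, 5 - 4) = (-16, 6, 1)
Parametric form r = M + t·d:
x = 8 - 16t, y = 2 + 6t, z = 4 + t

x = 8 - 16t, y = 2 + 6t, z = 4 + t


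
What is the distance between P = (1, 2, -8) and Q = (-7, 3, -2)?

d = √[(x₂-x₁)² + (y₂-y₁)² + (z₂-z₁)²]
  = √[(-8)² + 1² + 6²]
  = √[64 + 1 + 36]
  = √101
  ≈ 10.05

10.05


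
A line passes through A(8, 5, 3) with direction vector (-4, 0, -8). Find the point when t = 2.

P(t) = A + t·d
  = (8 + (-4)·2, 5 + 0·2, 3 + (-8)·2)
  = (8 - 8, 5 + 0, 3 - 16)
  = (0, 5, -13)

(0, 5, -13)


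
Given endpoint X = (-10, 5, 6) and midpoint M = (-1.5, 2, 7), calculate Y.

Y = 2M - X
  = (2·(-1.5) - (-10), 2·2 - 5, 2·7 - 6)
  = (-3 + 10, 4 - 5, 14 - 6)
  = (7, -1, 8)

(7, -1, 8)


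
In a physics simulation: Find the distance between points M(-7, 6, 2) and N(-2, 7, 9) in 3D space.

d = √[(x₂-x₁)² + (y₂-y₁)² + (z₂-z₁)²]
  = √[5² + 1² + 7²]
  = √[25 + 1 + 49]
  = √75
  ≈ 8.66

8.66


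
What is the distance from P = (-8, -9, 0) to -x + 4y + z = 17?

distance = |a·x₀ + b·y₀ + c·z₀ - d| / √(a² + b² + c²)
  = |(-1)·(-8) + 4·(-9) + 1·0 - 17| / √((-1)² + 4² + 1²)
  = |8 - 36 + 0 - 17| / √(1 + 16 + 1)
  = |-45| / √18
  = 45 / 4.243
  ≈ 10.61

10.61


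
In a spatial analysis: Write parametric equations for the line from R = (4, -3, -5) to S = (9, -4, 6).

Direction vector d = S - R = (9 - 4, -4 + 3, 6 + 5) = (5, -1, 11)
Parametric form r = R + t·d:
x = 4 + 5t, y = -3 - t, z = -5 + 11t

x = 4 + 5t, y = -3 - t, z = -5 + 11t


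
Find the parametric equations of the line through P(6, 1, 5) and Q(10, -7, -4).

Direction vector d = Q - P = (10 - 6, -7 - 1, -4 - 5) = (4, -8, -9)
Parametric form r = P + t·d:
x = 6 + 4t, y = 1 - 8t, z = 5 - 9t

x = 6 + 4t, y = 1 - 8t, z = 5 - 9t


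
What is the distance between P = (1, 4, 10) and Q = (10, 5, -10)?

d = √[(x₂-x₁)² + (y₂-y₁)² + (z₂-z₁)²]
  = √[9² + 1² + (-20)²]
  = √[81 + 1 + 400]
  = √482
  ≈ 21.95

21.95


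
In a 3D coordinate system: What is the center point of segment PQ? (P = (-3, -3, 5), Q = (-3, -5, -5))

M = ((x₁+x₂)/2, (y₁+y₂)/2, (z₁+z₂)/2)
  = ((-3 - 3)/2, (-3 - 5)/2, (5 - 5)/2)
  = (-6/2, -8/2, 0/2)
  = (-3, -4, 0)

(-3, -4, 0)


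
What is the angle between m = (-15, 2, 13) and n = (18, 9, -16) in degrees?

m·n = (-15)·18 + 2·9 + 13·(-16) = -270 + 18 - 208 = -460
|m| = √((-15)² + 2² + 13²) = √398 ≈ 19.95
|n| = √(18² + 9² + (-16)²) = √661 ≈ 25.71
cos θ = (m·n)/(|m||n|) = -460/(19.95·25.71) ≈ -0.8968
θ = arccos(-0.8968) ≈ 153.7°

153.7°
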